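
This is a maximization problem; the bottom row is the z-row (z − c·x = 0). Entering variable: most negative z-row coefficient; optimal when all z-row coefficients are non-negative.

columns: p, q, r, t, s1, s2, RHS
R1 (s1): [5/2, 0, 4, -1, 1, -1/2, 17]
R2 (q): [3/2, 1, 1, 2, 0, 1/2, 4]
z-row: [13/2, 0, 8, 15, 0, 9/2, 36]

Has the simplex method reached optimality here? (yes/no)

Every z-row coefficient is ≥ 0, so the tableau is optimal.

yes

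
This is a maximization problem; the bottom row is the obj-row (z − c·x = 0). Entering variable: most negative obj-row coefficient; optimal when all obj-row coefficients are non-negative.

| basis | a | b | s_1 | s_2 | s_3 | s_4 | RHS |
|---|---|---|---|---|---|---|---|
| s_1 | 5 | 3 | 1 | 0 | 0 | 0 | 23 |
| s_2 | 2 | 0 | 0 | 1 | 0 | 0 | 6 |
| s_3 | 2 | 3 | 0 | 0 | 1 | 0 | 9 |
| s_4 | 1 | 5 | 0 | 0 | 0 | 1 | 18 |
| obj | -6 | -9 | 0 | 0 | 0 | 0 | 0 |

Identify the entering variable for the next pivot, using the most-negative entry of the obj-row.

b

Negative obj-row entries: a: -6, b: -9.
The most negative is -9 in column b, so b enters.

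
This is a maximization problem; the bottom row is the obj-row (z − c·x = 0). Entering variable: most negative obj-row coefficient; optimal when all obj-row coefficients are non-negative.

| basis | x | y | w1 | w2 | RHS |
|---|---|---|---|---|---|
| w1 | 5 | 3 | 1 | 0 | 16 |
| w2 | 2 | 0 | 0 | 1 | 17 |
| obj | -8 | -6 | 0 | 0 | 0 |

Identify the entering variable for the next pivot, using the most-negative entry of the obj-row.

x

Negative obj-row entries: x: -8, y: -6.
The most negative is -8 in column x, so x enters.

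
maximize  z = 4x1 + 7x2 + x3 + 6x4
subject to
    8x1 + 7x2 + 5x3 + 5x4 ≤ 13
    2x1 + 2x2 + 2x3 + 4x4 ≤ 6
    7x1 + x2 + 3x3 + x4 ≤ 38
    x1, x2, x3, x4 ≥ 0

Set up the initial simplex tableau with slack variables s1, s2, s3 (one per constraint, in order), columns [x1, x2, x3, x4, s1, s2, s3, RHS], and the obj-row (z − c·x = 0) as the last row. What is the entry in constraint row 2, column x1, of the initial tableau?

Constraint 2 has coefficient 2 on x1.

2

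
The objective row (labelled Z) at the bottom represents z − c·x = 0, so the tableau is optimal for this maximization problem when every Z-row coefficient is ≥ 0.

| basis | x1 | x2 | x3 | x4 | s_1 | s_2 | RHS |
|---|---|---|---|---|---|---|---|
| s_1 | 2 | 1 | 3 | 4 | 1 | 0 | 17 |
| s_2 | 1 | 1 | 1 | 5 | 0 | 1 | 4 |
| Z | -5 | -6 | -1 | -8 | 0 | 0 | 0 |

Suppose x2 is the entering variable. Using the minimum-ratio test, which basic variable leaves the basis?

Column x2 entries and ratios — s_1: 17/1 = 17; s_2: 4/1 = 4.
Smallest ratio is 4 in the row of s_2, so s_2 leaves.

s_2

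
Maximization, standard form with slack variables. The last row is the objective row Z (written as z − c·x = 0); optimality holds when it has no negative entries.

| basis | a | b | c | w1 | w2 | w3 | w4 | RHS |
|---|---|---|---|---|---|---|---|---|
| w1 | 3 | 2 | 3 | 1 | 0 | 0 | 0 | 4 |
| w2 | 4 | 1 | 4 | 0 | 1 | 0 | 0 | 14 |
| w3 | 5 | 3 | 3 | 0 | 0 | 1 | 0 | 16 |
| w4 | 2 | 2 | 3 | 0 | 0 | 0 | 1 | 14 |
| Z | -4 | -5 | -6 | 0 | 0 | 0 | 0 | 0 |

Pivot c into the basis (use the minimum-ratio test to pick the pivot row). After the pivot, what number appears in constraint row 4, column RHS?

10

Ratio test on column c — row 1: 4/3 = 4/3; row 2: 14/4 = 7/2; row 3: 16/3 = 16/3; row 4: 14/3 = 14/3. Minimum is 4/3 at row 1 (w1 leaves); pivot element 3.
Divide row 1 by 3; eliminate column c from the other rows.
Row 4 update in column RHS: 14 − 3·(4/3) = 10.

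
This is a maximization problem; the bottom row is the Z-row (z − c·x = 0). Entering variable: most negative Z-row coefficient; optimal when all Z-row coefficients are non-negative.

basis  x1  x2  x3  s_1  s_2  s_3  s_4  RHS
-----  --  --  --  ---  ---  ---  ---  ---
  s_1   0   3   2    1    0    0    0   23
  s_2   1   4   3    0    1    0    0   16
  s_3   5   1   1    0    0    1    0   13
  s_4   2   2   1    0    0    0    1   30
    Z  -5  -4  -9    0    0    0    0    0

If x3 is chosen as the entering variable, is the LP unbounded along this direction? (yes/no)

no

Column x3 has positive entries in row(s) 1, 2, 3, 4, so the ratio test bounds it — not unbounded.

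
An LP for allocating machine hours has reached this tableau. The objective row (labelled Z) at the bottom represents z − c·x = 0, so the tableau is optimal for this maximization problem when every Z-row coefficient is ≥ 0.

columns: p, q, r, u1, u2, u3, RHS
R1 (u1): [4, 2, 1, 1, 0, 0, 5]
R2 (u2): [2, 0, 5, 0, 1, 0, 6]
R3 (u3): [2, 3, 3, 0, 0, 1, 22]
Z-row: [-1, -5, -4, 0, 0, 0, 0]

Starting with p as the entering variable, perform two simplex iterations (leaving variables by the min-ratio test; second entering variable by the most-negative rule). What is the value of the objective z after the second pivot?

Ratio test on column p — row 1: 5/4 = 5/4; row 2: 6/2 = 3; row 3: 22/2 = 11. Minimum is 5/4 at row 1 (u1 leaves); pivot element 4.
Pivot on row 1; the Z-row RHS becomes 0 − (-1)·(5/4) = 5/4.
Next entering variable (most negative Z-row entry -9/2): q.
Ratio test on column q — row 1: (5/4)/(1/2) = 5/2; row 2: entry -1 ≤ 0; row 3: (39/2)/2 = 39/4. Minimum is 5/2 at row 1 (p leaves); pivot element 1/2.
After the second pivot the Z-row RHS is 5/4 − (-9/2)·(5/2) = 25/2.

25/2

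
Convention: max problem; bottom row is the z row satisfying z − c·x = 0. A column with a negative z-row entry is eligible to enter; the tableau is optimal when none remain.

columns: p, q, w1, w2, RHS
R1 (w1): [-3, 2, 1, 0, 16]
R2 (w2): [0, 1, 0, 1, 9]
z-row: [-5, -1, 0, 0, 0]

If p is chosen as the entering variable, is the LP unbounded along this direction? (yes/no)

yes

Every constraint-row entry in column p is ≤ 0, so increasing p is unbounded.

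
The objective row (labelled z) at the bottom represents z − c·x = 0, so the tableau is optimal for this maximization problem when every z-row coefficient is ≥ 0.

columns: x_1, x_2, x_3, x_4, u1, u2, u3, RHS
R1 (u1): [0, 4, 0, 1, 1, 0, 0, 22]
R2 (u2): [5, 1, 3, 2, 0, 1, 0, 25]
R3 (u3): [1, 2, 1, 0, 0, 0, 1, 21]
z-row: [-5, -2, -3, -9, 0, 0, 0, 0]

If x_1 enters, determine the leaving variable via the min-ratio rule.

u2

Column x_1 entries and ratios — u1: 0 ≤ 0, skip; u2: 25/5 = 5; u3: 21/1 = 21.
Smallest ratio is 5 in the row of u2, so u2 leaves.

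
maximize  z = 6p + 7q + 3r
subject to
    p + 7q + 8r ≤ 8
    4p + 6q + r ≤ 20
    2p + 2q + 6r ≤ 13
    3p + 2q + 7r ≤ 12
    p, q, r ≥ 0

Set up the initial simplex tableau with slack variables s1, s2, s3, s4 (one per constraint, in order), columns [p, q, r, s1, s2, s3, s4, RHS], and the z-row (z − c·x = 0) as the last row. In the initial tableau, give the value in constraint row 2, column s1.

0

Slack s1 belongs to constraint 1; its column is the unit vector e_1, so the entry in row 2 is 0.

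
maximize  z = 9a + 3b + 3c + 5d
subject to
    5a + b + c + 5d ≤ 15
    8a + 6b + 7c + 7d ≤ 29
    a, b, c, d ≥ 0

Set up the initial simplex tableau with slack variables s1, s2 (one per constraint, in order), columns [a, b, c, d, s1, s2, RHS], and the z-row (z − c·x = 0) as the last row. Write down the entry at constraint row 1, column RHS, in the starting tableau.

The RHS of constraint 1 is b_1 = 15.

15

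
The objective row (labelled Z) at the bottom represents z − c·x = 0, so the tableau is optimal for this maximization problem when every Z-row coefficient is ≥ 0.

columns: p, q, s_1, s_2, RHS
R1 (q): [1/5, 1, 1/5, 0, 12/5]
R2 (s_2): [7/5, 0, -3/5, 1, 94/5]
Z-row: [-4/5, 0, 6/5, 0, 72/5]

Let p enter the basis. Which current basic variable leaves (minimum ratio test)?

q

Column p entries and ratios — q: (12/5)/(1/5) = 12; s_2: (94/5)/(7/5) = 94/7.
Smallest ratio is 12 in the row of q, so q leaves.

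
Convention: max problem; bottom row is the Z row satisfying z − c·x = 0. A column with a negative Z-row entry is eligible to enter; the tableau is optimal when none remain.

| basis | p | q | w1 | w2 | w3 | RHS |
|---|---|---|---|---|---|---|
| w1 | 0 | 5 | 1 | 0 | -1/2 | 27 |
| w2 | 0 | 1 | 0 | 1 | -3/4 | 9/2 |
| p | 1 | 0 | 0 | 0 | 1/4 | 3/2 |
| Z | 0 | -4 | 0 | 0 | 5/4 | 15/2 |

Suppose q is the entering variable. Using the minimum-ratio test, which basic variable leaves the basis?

w2

Column q entries and ratios — w1: 27/5 = 27/5; w2: (9/2)/1 = 9/2; p: 0 ≤ 0, skip.
Smallest ratio is 9/2 in the row of w2, so w2 leaves.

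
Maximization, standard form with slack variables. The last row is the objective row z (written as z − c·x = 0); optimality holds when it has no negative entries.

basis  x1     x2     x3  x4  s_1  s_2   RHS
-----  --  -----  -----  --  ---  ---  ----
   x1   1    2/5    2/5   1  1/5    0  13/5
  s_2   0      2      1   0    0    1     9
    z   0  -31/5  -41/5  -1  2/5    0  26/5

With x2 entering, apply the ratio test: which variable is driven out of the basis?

s_2

Column x2 entries and ratios — x1: (13/5)/(2/5) = 13/2; s_2: 9/2 = 9/2.
Smallest ratio is 9/2 in the row of s_2, so s_2 leaves.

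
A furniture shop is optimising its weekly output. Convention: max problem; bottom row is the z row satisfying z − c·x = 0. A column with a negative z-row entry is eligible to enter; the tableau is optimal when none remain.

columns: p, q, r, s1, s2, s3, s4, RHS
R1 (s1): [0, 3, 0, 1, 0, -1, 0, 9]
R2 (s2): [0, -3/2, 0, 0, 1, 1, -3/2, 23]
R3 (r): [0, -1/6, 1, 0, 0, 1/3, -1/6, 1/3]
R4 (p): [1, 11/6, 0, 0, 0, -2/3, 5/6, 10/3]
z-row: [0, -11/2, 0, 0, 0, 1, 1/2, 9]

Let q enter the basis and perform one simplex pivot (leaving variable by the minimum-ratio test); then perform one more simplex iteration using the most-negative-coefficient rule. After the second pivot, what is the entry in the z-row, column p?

Ratio test on column q — row 1: 9/3 = 3; row 2: entry -3/2 ≤ 0; row 3: entry -1/6 ≤ 0; row 4: (10/3)/(11/6) = 20/11. Minimum is 20/11 at row 4 (p leaves); pivot element 11/6.
Divide row 4 by 11/6; eliminate column q from the other rows.
Second iteration: most negative z-row entry is -1 in column s3, so s3 enters.
Ratio test on column s3 — row 1: (39/11)/(1/11) = 39; row 2: (283/11)/(5/11) = 283/5; row 3: (7/11)/(3/11) = 7/3; row 4: entry -4/11 ≤ 0. Minimum is 7/3 at row 3 (r leaves); pivot element 3/11.
Divide row 3 by 3/11; eliminate column s3 from the other rows.
After both pivots, the entry at the z-row, column p is 10/3.

10/3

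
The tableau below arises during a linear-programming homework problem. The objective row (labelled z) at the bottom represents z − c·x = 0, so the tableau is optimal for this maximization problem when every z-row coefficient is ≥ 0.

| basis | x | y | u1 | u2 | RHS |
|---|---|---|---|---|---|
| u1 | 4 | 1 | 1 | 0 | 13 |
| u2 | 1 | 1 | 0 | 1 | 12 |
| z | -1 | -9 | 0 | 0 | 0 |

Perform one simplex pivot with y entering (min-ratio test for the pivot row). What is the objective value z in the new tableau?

108

Ratio test on column y — row 1: 13/1 = 13; row 2: 12/1 = 12. Minimum is 12 at row 2 (u2 leaves); pivot element 1.
Pivot on row 2; the z-row RHS becomes 0 − (-9)·12 = 108.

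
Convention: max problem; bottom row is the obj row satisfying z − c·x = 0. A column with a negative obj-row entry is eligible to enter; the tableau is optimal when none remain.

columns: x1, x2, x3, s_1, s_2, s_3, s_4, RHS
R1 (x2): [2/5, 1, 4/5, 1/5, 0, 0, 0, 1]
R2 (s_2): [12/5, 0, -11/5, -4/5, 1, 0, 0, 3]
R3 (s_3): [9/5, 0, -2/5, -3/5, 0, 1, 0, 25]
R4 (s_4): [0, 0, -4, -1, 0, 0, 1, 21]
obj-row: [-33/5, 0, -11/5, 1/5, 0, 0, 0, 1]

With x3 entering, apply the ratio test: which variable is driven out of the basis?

Column x3 entries and ratios — x2: 1/(4/5) = 5/4; s_2: -11/5 ≤ 0, skip; s_3: -2/5 ≤ 0, skip; s_4: -4 ≤ 0, skip.
Smallest ratio is 5/4 in the row of x2, so x2 leaves.

x2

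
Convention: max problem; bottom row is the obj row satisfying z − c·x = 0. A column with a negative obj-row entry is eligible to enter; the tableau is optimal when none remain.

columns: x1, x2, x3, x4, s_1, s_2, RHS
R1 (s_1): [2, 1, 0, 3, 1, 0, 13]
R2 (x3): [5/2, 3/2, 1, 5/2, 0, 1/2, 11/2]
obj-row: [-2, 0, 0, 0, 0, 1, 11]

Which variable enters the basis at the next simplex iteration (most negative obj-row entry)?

x1

Negative obj-row entries: x1: -2.
The most negative is -2 in column x1, so x1 enters.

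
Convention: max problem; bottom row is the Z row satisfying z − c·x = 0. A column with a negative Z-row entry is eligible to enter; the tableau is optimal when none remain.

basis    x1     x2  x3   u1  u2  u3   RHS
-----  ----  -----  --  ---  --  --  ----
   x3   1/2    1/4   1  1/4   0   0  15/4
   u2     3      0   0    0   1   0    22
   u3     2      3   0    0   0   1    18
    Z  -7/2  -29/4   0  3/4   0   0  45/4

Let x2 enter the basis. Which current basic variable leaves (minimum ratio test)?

Column x2 entries and ratios — x3: (15/4)/(1/4) = 15; u2: 0 ≤ 0, skip; u3: 18/3 = 6.
Smallest ratio is 6 in the row of u3, so u3 leaves.

u3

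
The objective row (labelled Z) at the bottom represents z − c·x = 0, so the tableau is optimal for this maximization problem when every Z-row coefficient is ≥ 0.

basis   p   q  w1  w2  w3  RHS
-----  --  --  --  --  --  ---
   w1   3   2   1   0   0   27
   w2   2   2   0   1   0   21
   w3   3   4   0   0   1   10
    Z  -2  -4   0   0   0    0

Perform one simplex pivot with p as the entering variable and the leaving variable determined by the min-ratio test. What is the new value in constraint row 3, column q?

Ratio test on column p — row 1: 27/3 = 9; row 2: 21/2 = 21/2; row 3: 10/3 = 10/3. Minimum is 10/3 at row 3 (w3 leaves); pivot element 3.
Divide row 3 by 3; eliminate column p from the other rows.
In the new row 3, the q entry is the old entry divided by the pivot: 4/3 = 4/3.

4/3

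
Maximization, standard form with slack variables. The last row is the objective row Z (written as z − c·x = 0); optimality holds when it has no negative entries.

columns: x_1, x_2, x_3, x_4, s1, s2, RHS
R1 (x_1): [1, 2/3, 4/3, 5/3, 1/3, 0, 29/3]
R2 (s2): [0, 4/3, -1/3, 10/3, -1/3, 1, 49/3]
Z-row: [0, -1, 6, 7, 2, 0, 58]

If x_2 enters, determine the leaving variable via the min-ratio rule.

s2

Column x_2 entries and ratios — x_1: (29/3)/(2/3) = 29/2; s2: (49/3)/(4/3) = 49/4.
Smallest ratio is 49/4 in the row of s2, so s2 leaves.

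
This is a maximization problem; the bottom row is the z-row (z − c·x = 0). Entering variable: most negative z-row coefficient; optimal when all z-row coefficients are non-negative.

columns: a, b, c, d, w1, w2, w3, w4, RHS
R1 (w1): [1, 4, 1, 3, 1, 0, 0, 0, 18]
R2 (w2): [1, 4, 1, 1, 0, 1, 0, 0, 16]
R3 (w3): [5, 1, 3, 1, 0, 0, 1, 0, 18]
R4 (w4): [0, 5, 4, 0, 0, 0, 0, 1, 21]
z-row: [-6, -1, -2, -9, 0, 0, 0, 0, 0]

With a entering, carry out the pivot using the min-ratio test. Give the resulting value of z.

Ratio test on column a — row 1: 18/1 = 18; row 2: 16/1 = 16; row 3: 18/5 = 18/5; row 4: entry 0 ≤ 0. Minimum is 18/5 at row 3 (w3 leaves); pivot element 5.
Pivot on row 3; the z-row RHS becomes 0 − (-6)·(18/5) = 108/5.

108/5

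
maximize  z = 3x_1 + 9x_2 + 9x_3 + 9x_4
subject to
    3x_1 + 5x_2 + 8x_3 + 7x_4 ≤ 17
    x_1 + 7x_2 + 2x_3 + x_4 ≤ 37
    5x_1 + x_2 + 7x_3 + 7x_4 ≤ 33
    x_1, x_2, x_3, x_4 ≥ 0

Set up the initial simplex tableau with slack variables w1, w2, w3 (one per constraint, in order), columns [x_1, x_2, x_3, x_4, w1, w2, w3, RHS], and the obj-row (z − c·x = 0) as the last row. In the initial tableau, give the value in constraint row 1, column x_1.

3

Constraint 1 has coefficient 3 on x_1.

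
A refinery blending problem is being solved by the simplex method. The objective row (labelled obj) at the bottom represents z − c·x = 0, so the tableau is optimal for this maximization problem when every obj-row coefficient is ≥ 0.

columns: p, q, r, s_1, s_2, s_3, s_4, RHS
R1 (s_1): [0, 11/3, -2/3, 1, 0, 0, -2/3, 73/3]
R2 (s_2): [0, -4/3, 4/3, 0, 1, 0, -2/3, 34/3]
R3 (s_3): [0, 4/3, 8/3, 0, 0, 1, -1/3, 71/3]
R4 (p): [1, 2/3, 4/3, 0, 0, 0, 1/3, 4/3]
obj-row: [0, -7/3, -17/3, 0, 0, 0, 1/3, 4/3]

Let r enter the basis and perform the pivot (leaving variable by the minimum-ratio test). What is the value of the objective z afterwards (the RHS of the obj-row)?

7

Ratio test on column r — row 1: entry -2/3 ≤ 0; row 2: (34/3)/(4/3) = 17/2; row 3: (71/3)/(8/3) = 71/8; row 4: (4/3)/(4/3) = 1. Minimum is 1 at row 4 (p leaves); pivot element 4/3.
Pivot on row 4; the obj-row RHS becomes 4/3 − (-17/3)·1 = 7.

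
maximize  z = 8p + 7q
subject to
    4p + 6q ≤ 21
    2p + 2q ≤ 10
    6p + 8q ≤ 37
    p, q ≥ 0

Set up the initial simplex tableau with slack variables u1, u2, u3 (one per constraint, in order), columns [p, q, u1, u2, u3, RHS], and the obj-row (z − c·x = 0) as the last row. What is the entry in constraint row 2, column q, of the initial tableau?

Constraint 2 has coefficient 2 on q.

2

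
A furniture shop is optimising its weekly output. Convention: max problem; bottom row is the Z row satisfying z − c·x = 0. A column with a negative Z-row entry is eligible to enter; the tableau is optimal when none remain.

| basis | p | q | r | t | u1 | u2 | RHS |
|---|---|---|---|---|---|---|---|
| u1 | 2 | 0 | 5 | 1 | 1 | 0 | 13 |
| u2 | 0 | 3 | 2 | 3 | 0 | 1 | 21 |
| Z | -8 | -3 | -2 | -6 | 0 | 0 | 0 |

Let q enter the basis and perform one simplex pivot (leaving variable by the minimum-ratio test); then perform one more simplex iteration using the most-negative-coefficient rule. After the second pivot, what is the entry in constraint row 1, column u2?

0

Ratio test on column q — row 1: entry 0 ≤ 0; row 2: 21/3 = 7. Minimum is 7 at row 2 (u2 leaves); pivot element 3.
Divide row 2 by 3; eliminate column q from the other rows.
Second iteration: most negative Z-row entry is -8 in column p, so p enters.
Ratio test on column p — row 1: 13/2 = 13/2; row 2: entry 0 ≤ 0. Minimum is 13/2 at row 1 (u1 leaves); pivot element 2.
Divide row 1 by 2; eliminate column p from the other rows.
After both pivots, the entry at constraint row 1, column u2 is 0.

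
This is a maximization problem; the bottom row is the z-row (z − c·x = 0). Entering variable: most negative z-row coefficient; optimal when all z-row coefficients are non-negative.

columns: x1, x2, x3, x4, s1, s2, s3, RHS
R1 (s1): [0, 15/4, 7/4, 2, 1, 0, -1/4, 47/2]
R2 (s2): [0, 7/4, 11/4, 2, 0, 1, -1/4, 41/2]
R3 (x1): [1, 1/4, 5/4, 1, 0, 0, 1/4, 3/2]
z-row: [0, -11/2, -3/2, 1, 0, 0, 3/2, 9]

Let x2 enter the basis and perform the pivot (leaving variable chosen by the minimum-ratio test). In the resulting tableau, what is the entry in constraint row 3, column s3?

1

Ratio test on column x2 — row 1: (47/2)/(15/4) = 94/15; row 2: (41/2)/(7/4) = 82/7; row 3: (3/2)/(1/4) = 6. Minimum is 6 at row 3 (x1 leaves); pivot element 1/4.
Divide row 3 by 1/4; eliminate column x2 from the other rows.
In the new row 3, the s3 entry is the old entry divided by the pivot: (1/4)/(1/4) = 1.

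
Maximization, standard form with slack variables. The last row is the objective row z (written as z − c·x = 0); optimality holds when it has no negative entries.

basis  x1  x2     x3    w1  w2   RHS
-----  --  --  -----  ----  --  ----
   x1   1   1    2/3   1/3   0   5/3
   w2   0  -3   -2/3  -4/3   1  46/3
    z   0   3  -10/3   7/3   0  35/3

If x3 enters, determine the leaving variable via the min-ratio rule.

x1

Column x3 entries and ratios — x1: (5/3)/(2/3) = 5/2; w2: -2/3 ≤ 0, skip.
Smallest ratio is 5/2 in the row of x1, so x1 leaves.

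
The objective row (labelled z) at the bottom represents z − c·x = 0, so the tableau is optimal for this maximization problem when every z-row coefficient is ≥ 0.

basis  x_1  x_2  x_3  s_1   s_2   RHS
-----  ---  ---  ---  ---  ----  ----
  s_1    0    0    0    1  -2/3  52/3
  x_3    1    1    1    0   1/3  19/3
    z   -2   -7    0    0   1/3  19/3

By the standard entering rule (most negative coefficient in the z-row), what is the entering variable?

Negative z-row entries: x_1: -2, x_2: -7.
The most negative is -7 in column x_2, so x_2 enters.

x_2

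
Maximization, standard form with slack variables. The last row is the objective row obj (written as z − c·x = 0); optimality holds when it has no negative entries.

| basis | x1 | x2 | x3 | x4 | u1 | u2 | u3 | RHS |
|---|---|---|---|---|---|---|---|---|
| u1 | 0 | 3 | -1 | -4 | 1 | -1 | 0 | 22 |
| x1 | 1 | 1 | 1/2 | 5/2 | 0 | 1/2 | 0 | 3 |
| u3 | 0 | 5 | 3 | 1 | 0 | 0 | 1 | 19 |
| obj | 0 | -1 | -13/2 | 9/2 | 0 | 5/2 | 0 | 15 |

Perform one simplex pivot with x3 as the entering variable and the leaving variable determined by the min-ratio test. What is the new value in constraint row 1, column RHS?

Ratio test on column x3 — row 1: entry -1 ≤ 0; row 2: 3/(1/2) = 6; row 3: 19/3 = 19/3. Minimum is 6 at row 2 (x1 leaves); pivot element 1/2.
Divide row 2 by 1/2; eliminate column x3 from the other rows.
Row 1 update in column RHS: 22 − (-1)·6 = 28.

28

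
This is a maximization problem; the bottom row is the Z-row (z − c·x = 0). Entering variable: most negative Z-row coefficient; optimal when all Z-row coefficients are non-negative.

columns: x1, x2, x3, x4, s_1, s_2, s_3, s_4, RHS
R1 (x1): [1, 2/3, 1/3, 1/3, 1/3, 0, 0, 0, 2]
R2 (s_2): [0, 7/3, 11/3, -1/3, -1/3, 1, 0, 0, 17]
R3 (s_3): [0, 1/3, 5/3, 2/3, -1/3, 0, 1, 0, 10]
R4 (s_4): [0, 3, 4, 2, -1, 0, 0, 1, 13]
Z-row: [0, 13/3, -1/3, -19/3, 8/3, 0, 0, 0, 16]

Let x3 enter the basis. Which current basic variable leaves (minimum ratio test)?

s_4

Column x3 entries and ratios — x1: 2/(1/3) = 6; s_2: 17/(11/3) = 51/11; s_3: 10/(5/3) = 6; s_4: 13/4 = 13/4.
Smallest ratio is 13/4 in the row of s_4, so s_4 leaves.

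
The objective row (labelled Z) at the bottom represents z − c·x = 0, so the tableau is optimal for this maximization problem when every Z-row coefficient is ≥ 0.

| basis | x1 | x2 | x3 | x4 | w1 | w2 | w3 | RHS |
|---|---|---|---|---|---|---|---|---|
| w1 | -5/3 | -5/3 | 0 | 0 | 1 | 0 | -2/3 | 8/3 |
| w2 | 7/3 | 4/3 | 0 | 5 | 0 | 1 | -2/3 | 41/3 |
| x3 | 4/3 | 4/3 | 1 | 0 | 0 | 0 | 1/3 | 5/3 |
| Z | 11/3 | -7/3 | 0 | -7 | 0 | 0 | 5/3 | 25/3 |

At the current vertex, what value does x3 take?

x3 is basic (row 3); its value is the RHS of that row, 5/3.

5/3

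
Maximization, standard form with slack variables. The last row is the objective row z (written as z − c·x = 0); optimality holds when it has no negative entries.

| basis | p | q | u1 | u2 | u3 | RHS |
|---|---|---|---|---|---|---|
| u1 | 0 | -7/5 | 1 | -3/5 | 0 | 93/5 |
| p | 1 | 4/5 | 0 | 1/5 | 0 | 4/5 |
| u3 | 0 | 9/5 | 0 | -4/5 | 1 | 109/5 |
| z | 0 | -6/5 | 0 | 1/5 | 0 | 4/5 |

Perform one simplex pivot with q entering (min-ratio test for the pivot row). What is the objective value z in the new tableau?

Ratio test on column q — row 1: entry -7/5 ≤ 0; row 2: (4/5)/(4/5) = 1; row 3: (109/5)/(9/5) = 109/9. Minimum is 1 at row 2 (p leaves); pivot element 4/5.
Pivot on row 2; the z-row RHS becomes 4/5 − (-6/5)·1 = 2.

2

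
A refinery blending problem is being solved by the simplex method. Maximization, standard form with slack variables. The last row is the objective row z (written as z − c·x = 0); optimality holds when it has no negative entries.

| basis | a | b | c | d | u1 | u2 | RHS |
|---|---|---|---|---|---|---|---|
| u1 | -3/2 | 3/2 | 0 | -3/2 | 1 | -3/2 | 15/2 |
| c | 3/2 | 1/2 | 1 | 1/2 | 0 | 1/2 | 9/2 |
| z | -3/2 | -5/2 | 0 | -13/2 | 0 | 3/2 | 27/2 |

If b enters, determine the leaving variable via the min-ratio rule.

Column b entries and ratios — u1: (15/2)/(3/2) = 5; c: (9/2)/(1/2) = 9.
Smallest ratio is 5 in the row of u1, so u1 leaves.

u1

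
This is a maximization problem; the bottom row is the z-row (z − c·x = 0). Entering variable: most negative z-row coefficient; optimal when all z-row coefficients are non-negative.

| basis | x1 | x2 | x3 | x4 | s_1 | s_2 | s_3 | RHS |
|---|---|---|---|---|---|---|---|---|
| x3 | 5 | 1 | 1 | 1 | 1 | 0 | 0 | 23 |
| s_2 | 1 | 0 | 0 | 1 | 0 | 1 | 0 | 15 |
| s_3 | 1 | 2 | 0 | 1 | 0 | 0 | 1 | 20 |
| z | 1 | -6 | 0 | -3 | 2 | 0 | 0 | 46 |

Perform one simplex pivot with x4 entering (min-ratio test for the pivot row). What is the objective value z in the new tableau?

91

Ratio test on column x4 — row 1: 23/1 = 23; row 2: 15/1 = 15; row 3: 20/1 = 20. Minimum is 15 at row 2 (s_2 leaves); pivot element 1.
Pivot on row 2; the z-row RHS becomes 46 − (-3)·15 = 91.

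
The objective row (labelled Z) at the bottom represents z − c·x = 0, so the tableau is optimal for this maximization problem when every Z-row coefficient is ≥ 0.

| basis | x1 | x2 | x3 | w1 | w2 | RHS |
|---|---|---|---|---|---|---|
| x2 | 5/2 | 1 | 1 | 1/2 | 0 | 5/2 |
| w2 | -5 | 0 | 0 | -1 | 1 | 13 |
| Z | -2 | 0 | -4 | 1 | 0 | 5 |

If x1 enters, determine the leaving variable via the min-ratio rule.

x2

Column x1 entries and ratios — x2: (5/2)/(5/2) = 1; w2: -5 ≤ 0, skip.
Smallest ratio is 1 in the row of x2, so x2 leaves.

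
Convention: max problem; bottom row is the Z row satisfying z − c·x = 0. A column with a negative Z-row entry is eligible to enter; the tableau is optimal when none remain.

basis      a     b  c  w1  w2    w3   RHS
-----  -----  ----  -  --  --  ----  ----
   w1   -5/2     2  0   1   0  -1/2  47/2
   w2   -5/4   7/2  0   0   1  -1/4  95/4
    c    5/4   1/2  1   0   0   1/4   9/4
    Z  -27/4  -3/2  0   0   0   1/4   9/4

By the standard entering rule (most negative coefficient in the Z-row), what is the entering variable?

Negative Z-row entries: a: -27/4, b: -3/2.
The most negative is -27/4 in column a, so a enters.

a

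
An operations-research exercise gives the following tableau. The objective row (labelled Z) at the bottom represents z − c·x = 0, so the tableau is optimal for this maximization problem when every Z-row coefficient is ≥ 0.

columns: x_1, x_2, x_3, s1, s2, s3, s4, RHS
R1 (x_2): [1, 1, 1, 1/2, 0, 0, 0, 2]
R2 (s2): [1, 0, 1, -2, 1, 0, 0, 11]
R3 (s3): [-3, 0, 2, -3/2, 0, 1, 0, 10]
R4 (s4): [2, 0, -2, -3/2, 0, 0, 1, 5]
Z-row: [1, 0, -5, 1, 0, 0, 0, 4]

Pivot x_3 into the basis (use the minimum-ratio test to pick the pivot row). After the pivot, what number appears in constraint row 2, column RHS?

9

Ratio test on column x_3 — row 1: 2/1 = 2; row 2: 11/1 = 11; row 3: 10/2 = 5; row 4: entry -2 ≤ 0. Minimum is 2 at row 1 (x_2 leaves); pivot element 1.
Divide row 1 by 1; eliminate column x_3 from the other rows.
Row 2 update in column RHS: 11 − 1·2 = 9.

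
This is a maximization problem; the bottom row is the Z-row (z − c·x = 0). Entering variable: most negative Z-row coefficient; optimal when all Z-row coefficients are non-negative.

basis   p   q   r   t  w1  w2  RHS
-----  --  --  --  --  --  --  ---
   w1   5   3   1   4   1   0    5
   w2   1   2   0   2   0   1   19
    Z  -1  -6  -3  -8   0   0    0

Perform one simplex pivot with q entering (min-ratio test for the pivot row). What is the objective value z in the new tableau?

10

Ratio test on column q — row 1: 5/3 = 5/3; row 2: 19/2 = 19/2. Minimum is 5/3 at row 1 (w1 leaves); pivot element 3.
Pivot on row 1; the Z-row RHS becomes 0 − (-6)·(5/3) = 10.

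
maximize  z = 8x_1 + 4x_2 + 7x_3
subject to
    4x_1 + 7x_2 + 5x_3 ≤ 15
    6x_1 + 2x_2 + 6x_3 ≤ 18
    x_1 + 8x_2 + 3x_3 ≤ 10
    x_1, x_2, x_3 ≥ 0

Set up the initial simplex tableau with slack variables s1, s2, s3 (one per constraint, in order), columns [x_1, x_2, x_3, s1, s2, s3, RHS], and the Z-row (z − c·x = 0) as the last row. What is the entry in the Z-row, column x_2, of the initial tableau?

The Z-row carries the negated objective coefficients: the x_2 entry is -4.

-4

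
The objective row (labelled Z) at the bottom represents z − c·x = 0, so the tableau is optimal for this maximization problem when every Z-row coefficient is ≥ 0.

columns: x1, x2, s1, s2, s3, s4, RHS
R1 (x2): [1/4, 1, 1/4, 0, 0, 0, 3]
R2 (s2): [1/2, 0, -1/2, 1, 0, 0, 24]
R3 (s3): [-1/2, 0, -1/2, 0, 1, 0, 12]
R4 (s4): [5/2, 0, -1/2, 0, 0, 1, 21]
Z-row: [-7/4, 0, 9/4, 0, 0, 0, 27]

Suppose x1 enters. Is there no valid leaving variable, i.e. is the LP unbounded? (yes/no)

no

Column x1 has positive entries in row(s) 1, 2, 4, so the ratio test bounds it — not unbounded.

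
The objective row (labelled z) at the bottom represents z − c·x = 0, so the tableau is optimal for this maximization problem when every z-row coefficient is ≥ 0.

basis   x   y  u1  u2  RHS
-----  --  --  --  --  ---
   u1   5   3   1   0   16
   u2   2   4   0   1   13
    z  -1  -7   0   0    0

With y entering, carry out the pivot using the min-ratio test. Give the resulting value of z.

91/4

Ratio test on column y — row 1: 16/3 = 16/3; row 2: 13/4 = 13/4. Minimum is 13/4 at row 2 (u2 leaves); pivot element 4.
Pivot on row 2; the z-row RHS becomes 0 − (-7)·(13/4) = 91/4.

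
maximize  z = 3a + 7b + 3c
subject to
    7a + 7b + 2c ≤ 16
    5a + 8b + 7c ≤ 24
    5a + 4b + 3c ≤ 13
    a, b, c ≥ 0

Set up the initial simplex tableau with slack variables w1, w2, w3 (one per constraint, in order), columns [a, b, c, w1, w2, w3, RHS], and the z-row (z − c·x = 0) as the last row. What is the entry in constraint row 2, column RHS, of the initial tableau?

The RHS of constraint 2 is b_2 = 24.

24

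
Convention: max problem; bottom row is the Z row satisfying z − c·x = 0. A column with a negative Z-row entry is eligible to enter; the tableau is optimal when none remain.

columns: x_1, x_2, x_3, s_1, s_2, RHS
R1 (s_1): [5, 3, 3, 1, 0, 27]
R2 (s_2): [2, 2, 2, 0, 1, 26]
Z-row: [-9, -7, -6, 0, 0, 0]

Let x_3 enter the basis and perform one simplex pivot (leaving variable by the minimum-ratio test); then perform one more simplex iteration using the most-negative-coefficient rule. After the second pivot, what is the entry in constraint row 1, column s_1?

Ratio test on column x_3 — row 1: 27/3 = 9; row 2: 26/2 = 13. Minimum is 9 at row 1 (s_1 leaves); pivot element 3.
Divide row 1 by 3; eliminate column x_3 from the other rows.
Second iteration: most negative Z-row entry is -1 in column x_2, so x_2 enters.
Ratio test on column x_2 — row 1: 9/1 = 9; row 2: entry 0 ≤ 0. Minimum is 9 at row 1 (x_3 leaves); pivot element 1.
Divide row 1 by 1; eliminate column x_2 from the other rows.
After both pivots, the entry at constraint row 1, column s_1 is 1/3.

1/3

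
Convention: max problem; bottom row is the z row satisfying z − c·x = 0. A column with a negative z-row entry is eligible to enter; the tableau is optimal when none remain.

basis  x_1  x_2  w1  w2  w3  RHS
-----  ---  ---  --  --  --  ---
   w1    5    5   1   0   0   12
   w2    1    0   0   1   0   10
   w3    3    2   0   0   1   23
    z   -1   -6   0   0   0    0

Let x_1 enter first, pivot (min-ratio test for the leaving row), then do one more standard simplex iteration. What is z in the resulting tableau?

Ratio test on column x_1 — row 1: 12/5 = 12/5; row 2: 10/1 = 10; row 3: 23/3 = 23/3. Minimum is 12/5 at row 1 (w1 leaves); pivot element 5.
Pivot on row 1; the z-row RHS becomes 0 − (-1)·(12/5) = 12/5.
Next entering variable (most negative z-row entry -5): x_2.
Ratio test on column x_2 — row 1: (12/5)/1 = 12/5; row 2: entry -1 ≤ 0; row 3: entry -1 ≤ 0. Minimum is 12/5 at row 1 (x_1 leaves); pivot element 1.
After the second pivot the z-row RHS is 12/5 − (-5)·(12/5) = 72/5.

72/5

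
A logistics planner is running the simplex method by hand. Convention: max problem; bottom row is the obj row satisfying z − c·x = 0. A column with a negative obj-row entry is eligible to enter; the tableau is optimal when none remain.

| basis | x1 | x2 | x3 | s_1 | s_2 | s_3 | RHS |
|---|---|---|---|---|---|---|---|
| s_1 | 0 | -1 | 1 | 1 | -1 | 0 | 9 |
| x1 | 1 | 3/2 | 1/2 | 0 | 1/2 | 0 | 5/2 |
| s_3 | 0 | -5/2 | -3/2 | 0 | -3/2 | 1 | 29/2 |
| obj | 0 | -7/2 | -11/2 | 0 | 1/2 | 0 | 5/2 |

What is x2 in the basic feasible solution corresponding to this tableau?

x2 is not in the basis, so in the current basic feasible solution x2 = 0.

0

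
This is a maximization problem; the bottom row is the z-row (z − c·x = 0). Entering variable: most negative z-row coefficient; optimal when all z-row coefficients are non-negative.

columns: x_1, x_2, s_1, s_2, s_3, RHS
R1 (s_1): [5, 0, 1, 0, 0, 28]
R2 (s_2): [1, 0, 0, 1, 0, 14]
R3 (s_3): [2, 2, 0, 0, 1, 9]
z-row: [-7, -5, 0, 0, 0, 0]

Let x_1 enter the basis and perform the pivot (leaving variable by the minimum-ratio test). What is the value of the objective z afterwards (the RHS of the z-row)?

Ratio test on column x_1 — row 1: 28/5 = 28/5; row 2: 14/1 = 14; row 3: 9/2 = 9/2. Minimum is 9/2 at row 3 (s_3 leaves); pivot element 2.
Pivot on row 3; the z-row RHS becomes 0 − (-7)·(9/2) = 63/2.

63/2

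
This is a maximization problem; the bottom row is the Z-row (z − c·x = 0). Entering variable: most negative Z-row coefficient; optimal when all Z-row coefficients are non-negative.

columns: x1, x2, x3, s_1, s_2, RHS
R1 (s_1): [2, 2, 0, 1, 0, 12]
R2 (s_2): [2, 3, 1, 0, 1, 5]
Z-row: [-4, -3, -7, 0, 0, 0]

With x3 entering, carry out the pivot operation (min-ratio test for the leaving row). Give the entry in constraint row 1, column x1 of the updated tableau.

2

Ratio test on column x3 — row 1: entry 0 ≤ 0; row 2: 5/1 = 5. Minimum is 5 at row 2 (s_2 leaves); pivot element 1.
Divide row 2 by 1; eliminate column x3 from the other rows.
Row 1 update in column x1: 2 − 0·2 = 2.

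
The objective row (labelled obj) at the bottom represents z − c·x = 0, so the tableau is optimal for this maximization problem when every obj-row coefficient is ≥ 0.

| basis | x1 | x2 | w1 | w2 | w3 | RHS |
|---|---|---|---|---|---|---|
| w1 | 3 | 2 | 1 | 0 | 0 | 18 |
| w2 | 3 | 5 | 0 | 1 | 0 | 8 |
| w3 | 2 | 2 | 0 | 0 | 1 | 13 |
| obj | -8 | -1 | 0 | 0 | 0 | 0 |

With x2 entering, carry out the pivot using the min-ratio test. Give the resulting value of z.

8/5

Ratio test on column x2 — row 1: 18/2 = 9; row 2: 8/5 = 8/5; row 3: 13/2 = 13/2. Minimum is 8/5 at row 2 (w2 leaves); pivot element 5.
Pivot on row 2; the obj-row RHS becomes 0 − (-1)·(8/5) = 8/5.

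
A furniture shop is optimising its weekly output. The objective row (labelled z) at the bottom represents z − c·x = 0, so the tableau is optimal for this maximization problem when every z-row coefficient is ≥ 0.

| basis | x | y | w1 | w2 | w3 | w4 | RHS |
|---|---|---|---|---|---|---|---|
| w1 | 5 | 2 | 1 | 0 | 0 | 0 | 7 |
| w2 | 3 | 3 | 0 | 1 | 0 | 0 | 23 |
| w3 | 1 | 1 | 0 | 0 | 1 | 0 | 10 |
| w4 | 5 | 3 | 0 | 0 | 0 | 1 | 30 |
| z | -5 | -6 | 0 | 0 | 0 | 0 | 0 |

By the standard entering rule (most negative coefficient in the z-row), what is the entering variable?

y

Negative z-row entries: x: -5, y: -6.
The most negative is -6 in column y, so y enters.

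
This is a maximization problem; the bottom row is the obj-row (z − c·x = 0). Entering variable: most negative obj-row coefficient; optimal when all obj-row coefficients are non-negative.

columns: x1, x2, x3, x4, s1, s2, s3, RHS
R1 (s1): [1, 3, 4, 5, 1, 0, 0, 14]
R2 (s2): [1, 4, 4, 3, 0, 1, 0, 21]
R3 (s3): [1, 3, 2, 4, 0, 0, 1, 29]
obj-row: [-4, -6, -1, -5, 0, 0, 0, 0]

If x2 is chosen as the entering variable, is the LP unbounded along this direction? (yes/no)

no

Column x2 has positive entries in row(s) 1, 2, 3, so the ratio test bounds it — not unbounded.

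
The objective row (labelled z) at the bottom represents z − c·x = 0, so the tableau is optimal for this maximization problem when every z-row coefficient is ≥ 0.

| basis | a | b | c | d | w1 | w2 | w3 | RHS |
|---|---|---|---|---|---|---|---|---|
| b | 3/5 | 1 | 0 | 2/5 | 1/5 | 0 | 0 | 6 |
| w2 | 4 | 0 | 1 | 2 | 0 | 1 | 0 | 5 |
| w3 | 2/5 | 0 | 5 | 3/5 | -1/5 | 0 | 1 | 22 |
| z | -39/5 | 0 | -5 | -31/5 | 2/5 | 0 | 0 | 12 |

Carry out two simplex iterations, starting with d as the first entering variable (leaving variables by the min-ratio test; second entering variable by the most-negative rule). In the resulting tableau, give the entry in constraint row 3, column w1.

-2/47

Ratio test on column d — row 1: 6/(2/5) = 15; row 2: 5/2 = 5/2; row 3: 22/(3/5) = 110/3. Minimum is 5/2 at row 2 (w2 leaves); pivot element 2.
Divide row 2 by 2; eliminate column d from the other rows.
Second iteration: most negative z-row entry is -19/10 in column c, so c enters.
Ratio test on column c — row 1: entry -1/5 ≤ 0; row 2: (5/2)/(1/2) = 5; row 3: (41/2)/(47/10) = 205/47. Minimum is 205/47 at row 3 (w3 leaves); pivot element 47/10.
Divide row 3 by 47/10; eliminate column c from the other rows.
After both pivots, the entry at constraint row 3, column w1 is -2/47.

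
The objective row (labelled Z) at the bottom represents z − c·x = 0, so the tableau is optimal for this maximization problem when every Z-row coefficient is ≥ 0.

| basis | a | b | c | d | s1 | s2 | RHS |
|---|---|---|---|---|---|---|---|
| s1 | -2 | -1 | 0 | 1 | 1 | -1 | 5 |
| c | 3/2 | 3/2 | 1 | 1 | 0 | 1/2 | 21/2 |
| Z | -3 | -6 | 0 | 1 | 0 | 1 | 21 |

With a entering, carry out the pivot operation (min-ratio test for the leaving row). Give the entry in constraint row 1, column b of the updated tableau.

Ratio test on column a — row 1: entry -2 ≤ 0; row 2: (21/2)/(3/2) = 7. Minimum is 7 at row 2 (c leaves); pivot element 3/2.
Divide row 2 by 3/2; eliminate column a from the other rows.
Row 1 update in column b: -1 − (-2)·1 = 1.

1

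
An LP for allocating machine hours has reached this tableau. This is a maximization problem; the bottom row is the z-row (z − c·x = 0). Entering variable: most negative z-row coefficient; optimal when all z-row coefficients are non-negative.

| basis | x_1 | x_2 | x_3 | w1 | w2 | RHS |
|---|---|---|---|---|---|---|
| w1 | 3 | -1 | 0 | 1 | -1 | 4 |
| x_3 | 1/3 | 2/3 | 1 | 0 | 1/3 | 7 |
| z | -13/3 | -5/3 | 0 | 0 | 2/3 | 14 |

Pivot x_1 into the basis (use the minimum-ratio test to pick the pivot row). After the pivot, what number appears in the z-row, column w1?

Ratio test on column x_1 — row 1: 4/3 = 4/3; row 2: 7/(1/3) = 21. Minimum is 4/3 at row 1 (w1 leaves); pivot element 3.
Divide row 1 by 3; eliminate column x_1 from the other rows.
z-row update in column w1: 0 − (-13/3)·(1/3) = 13/9.

13/9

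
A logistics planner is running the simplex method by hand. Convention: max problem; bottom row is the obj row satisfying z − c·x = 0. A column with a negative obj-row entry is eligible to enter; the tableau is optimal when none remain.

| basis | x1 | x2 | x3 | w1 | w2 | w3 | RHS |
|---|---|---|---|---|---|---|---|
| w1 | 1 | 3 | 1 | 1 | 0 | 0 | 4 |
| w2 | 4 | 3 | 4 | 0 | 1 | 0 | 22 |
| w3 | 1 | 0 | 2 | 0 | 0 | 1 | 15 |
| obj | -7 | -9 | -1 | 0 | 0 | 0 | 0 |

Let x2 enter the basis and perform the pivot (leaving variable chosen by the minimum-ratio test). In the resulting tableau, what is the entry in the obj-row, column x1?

-4

Ratio test on column x2 — row 1: 4/3 = 4/3; row 2: 22/3 = 22/3; row 3: entry 0 ≤ 0. Minimum is 4/3 at row 1 (w1 leaves); pivot element 3.
Divide row 1 by 3; eliminate column x2 from the other rows.
obj-row update in column x1: -7 − (-9)·(1/3) = -4.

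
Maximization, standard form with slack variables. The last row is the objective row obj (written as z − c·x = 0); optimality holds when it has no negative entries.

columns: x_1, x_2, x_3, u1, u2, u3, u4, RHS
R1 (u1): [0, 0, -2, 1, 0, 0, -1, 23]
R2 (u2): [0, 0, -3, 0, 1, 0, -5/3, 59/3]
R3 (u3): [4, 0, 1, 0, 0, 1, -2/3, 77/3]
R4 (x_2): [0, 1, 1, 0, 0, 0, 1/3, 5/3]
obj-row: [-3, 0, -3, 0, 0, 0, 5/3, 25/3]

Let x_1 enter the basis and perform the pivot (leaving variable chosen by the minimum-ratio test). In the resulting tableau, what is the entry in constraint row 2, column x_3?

Ratio test on column x_1 — row 1: entry 0 ≤ 0; row 2: entry 0 ≤ 0; row 3: (77/3)/4 = 77/12; row 4: entry 0 ≤ 0. Minimum is 77/12 at row 3 (u3 leaves); pivot element 4.
Divide row 3 by 4; eliminate column x_1 from the other rows.
Row 2 update in column x_3: -3 − 0·(1/4) = -3.

-3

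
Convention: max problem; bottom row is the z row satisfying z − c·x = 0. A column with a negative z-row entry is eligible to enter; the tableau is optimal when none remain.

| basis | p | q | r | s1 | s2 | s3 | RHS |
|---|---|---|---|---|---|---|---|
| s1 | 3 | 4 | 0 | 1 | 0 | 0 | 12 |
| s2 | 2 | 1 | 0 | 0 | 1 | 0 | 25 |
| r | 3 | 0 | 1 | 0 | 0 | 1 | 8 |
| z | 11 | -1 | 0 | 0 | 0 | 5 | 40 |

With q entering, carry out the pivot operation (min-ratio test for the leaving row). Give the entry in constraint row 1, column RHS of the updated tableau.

Ratio test on column q — row 1: 12/4 = 3; row 2: 25/1 = 25; row 3: entry 0 ≤ 0. Minimum is 3 at row 1 (s1 leaves); pivot element 4.
Divide row 1 by 4; eliminate column q from the other rows.
In the new row 1, the RHS entry is the old entry divided by the pivot: 12/4 = 3.

3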